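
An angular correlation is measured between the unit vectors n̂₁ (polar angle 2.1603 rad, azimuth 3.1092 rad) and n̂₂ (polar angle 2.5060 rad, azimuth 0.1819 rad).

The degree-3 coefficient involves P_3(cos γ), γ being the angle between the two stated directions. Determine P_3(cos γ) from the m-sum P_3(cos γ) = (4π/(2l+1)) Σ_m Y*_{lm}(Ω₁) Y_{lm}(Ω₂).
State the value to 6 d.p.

0.052074

Addition theorem: P_3(cos γ) = (4π/7) Σ_m Y*_{lm}(Ω₁) Y_{lm}(Ω₂), m = −3…3:
  m=-3: Y*=(-0.238483, 0.023249)  Y=(0.074613, -0.045306)  product (-0.016741, 0.012539)
  m=-2: Y*=(-0.391738, 0.025414)  Y=(-0.270870, 0.103133)  product (0.103489, -0.047285)
  m=-1: Y*=(-0.146434, 0.004745)  Y=(0.422269, -0.077669)  product (-0.061466, 0.013377)
  m=+0: Y*=(0.301783, -0.000000)  Y=(-0.071433, 0.000000)  product (-0.021557, 0.000000)
  m=+1: Y*=(0.146434, 0.004745)  Y=(-0.422269, -0.077669)  product (-0.061466, -0.013377)
  m=+2: Y*=(-0.391738, -0.025414)  Y=(-0.270870, -0.103133)  product (0.103489, 0.047285)
  m=+3: Y*=(0.238483, 0.023249)  Y=(-0.074613, -0.045306)  product (-0.016741, -0.012539)
Total Σ_m = (0.029007, 0.000000). Multiply by 1.795196: (0.052074, 0.000000). P_3(cos γ) = 0.052074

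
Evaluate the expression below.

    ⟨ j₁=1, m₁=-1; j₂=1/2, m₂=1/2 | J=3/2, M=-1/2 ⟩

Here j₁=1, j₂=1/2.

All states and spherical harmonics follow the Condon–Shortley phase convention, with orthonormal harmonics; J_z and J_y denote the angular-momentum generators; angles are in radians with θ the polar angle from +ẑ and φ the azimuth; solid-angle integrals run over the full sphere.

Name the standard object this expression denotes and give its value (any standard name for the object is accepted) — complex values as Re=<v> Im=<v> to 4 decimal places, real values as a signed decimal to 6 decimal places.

This is a Clebsch–Gordan (vector-coupling) coefficient.
j₁+j₂−J=0  J+j₁−j₂=2  J−j₁+j₂=1  j₁+j₂+J+1=4
(j₁±m₁, j₂±m₂, J±M) = (0,2,1,0,1,2)
P² = 4/3
sum k=0..0:
  [0] +1/2 = 1/2
S = 1/2
C² = P²·S² = 1/3 ; C = +0.577350

Clebsch–Gordan coefficient, +√(1/3) ≈ +0.577350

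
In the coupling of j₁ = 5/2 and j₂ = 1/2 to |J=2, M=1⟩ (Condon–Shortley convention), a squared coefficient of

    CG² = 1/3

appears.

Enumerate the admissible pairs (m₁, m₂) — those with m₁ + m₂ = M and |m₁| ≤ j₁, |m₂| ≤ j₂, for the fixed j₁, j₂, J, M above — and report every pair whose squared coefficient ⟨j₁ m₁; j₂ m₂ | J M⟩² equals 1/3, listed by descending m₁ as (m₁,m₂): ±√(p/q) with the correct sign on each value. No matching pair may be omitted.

Admissible pairs with m₁+m₂ = M = 1: (1/2,1/2), (3/2,-1/2)
  (m₁,m₂)=(3/2,-1/2): CG² = 2/3, CG = +√(2/3)
  (m₁,m₂)=(1/2,1/2): CG² = 1/3, CG = −√(1/3)   ← matches the target
Pairs with CG² = 1/3: (1/2,1/2): −√(1/3)

(1/2,1/2): −√(1/3)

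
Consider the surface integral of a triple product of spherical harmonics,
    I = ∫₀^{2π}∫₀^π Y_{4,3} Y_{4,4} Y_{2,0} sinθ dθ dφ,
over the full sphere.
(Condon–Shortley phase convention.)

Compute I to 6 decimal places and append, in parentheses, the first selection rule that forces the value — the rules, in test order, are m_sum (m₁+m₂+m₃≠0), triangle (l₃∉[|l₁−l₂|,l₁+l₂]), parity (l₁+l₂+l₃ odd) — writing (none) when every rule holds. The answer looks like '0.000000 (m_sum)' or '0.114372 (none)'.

0.000000 (m_sum)

3 + 4 + 0 = 7 ≠ 0: azimuthal integral kills it; I = 0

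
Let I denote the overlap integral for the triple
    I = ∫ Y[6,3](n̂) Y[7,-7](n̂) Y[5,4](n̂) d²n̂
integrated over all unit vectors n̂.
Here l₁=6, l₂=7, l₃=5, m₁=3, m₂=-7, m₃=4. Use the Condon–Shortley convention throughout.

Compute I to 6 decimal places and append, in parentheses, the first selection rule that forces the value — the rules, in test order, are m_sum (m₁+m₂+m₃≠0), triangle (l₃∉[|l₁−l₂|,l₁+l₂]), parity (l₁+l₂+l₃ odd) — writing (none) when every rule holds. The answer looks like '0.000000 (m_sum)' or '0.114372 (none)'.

m-sum 0 ✓  L=18 even ✓  1≤5≤13 ✓
Π(2lᵢ+1) = 13×15×11 = 2145
triangle coeff Δ(6,7,5) = 1/174594420
Σ_t [2,6]: t=2:+1/4147200 t=3:−1/207360 t=4:+1/82944 t=5:−1/207360 t=6:+1/4147200 = 1/345600
(3j)²=420/46189 [(6 7 5; 0 0 0)], sign=-1
Σ_t [0,0]: t=0:+1/174182400 = 1/174182400
(3j)²=21/1615 [(6 7 5; 3 -7 4)], sign=-1
⇒ 4πI² = 26460/104329
I = (+1)√(26460/104329/(4π)) = 0.14206512
No selection rule forces the value: the integral is nonzero (none).

0.142065 (none)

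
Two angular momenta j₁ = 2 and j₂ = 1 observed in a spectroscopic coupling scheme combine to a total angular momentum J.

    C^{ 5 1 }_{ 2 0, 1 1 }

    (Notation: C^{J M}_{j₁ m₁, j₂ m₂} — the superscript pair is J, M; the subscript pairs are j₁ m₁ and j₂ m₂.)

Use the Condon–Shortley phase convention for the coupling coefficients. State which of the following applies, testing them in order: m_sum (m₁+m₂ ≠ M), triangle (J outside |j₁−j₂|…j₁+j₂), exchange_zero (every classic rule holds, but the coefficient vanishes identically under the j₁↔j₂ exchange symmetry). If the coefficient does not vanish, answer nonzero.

triangle

m-sum: m₁+m₂ = 0+1 = 1, M = 1  ✓
triangle: need |j₁−j₂| ≤ J ≤ j₁+j₂, i.e. J ∈ [1, 3]; J = 5 is outside ✗ ⇒ coefficient is 0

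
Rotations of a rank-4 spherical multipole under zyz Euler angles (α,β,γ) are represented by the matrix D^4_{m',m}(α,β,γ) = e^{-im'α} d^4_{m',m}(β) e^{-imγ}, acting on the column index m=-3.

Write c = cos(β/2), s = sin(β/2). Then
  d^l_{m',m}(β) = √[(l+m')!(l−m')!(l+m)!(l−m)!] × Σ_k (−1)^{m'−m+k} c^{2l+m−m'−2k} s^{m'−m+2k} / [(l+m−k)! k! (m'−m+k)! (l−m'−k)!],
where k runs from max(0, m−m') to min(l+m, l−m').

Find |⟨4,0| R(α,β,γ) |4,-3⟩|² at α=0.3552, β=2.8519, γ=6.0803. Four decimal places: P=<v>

First d^4_{0,-3}(β=2.8519), then the phase factors e^{-i(0)α} and e^{-i(-3)γ}:
With c≡cos(β/2)=0.144340 and s≡sin(β/2)=0.989528, N=[24·24·1·5040]^{1/2}=1703.830978
The bounds max(0,m−m')=0 and min(l+m,l−m')=1 give 2 terms
  k=0: (−1)^3·1703.8310/(144)·0.1443^5·0.9895^3 = -0.000718
  k=1: (−1)^4·1703.8310/(144)·0.1443^3·0.9895^5 = +0.033757
d^4_{0,-3}(2.8519) = -0.000718 +0.033757 = +0.033039
|D^4_{0,-3}|² = |d^4_{0,-3}(β)|² = (+0.033039)² = 0.001092 (the z-rotation phases have unit modulus)

P=0.0011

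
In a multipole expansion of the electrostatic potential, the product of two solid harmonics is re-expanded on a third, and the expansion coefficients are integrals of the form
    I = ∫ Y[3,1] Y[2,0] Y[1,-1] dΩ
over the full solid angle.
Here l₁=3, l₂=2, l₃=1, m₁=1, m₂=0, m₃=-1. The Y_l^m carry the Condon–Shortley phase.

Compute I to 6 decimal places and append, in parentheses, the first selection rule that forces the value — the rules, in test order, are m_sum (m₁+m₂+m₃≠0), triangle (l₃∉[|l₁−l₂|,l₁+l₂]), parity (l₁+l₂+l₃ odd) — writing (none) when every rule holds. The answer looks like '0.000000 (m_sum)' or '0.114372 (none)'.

-0.202301 (none)

m-sum 0 ✓  L=6 even ✓  1≤1≤5 ✓
Π(2lᵢ+1) = 7×5×3 = 105
triangle coeff Δ(3,2,1) = 1/105
Σ_t [2,2]: t=2:+1/4 = 1/4
(3j)²=3/35 [(3 2 1; 0 0 0)], sign=-1
Σ_t [2,2]: t=2:+1/8 = 1/8
(3j)²=2/35 [(3 2 1; 1 0 -1)], sign=+1
⇒ 4πI² = 18/35
I = (-1)√(18/35/(4π)) = -0.20230066
No selection rule forces the value: the integral is nonzero (none).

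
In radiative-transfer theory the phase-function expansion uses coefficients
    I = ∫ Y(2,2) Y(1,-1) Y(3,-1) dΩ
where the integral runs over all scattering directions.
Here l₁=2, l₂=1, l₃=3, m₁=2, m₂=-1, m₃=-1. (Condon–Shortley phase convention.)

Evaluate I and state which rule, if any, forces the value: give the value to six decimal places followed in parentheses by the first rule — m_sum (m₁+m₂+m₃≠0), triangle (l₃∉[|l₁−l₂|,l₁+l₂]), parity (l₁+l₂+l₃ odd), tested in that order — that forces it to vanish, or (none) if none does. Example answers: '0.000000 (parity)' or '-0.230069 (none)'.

Checks pass: Σm=0; 6 even; l₃=3∈[1,3].
(2·2+1)(2·1+1)(2·3+1) = 105
Δ: 0! 4! 2! / 7! → 1/105
sum: t=0:+1/4 = 1/4
3j²(2 1 3; 0 0 0) = Δ·Π!·Σ² = 3/35  (sign -1)
sum: t=0:+1/48 = 1/48
3j²(2 1 3; 2 -1 -1) = Δ·Π!·Σ² = 1/105  (sign +1)
combine: 4πI² = 105·3/35·1/105 = 3/35
take √, sign -1: I = -0.08258890
No selection rule forces the value: the integral is nonzero (none).

-0.082589 (none)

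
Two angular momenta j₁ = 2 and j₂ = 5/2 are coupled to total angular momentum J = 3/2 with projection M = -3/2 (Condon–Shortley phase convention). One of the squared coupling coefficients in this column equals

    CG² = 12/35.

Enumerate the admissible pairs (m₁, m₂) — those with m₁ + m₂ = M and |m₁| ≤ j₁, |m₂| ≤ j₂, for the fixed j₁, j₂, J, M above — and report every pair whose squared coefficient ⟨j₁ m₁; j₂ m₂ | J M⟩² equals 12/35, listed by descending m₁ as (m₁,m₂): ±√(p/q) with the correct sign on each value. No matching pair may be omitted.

Admissible pairs with m₁+m₂ = M = -3/2: (-2,1/2), (-1,-1/2), (0,-3/2), (1,-5/2)
  (m₁,m₂)=(1,-5/2): CG² = 2/7, CG = +√(2/7)
  (m₁,m₂)=(0,-3/2): CG² = 12/35, CG = −√(12/35)   ← matches the target
  (m₁,m₂)=(-1,-1/2): CG² = 9/35, CG = +√(9/35)
  (m₁,m₂)=(-2,1/2): CG² = 4/35, CG = −√(4/35)
Pairs with CG² = 12/35: (0,-3/2): −√(12/35)

(0,-3/2): −√(12/35)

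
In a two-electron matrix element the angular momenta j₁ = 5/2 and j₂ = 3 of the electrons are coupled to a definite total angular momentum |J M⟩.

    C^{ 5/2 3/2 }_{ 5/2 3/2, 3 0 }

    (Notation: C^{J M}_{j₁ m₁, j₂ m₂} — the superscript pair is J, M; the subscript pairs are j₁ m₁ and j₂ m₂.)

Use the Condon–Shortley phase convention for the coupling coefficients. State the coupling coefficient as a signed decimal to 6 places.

−√(7/30) = -0.483046

√[6·3!2!3!/9! · 4!1!3!3!4!1!] = √(864/35)
  +(−1)^0/∏(0,3,1,3,1,0)! = 1/36  (running 1/36)
  +(−1)^1/∏(1,2,0,2,2,1)! = -1/8  (running -7/72)
⟨..|..⟩ = √(864/35)·(-7/72) = -0.483046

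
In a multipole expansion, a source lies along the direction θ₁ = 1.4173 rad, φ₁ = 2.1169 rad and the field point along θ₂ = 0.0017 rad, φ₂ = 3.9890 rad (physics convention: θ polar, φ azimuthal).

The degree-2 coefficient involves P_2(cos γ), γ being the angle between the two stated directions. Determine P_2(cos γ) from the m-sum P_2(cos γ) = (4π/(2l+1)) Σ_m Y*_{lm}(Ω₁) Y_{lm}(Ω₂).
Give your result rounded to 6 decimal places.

Term-by-term m-sum for l=2 (normalisation 4π/5 = 2.513274):
  term(m=-2) = -0.00000 + 0.00000j   from Y*(Ω₁)=-0.17373 - 0.33486j, Y(Ω₂)=-0.00000 - 0.00000j
  term(m=-1) = -0.00005 - 0.00015j   from Y*(Ω₁)=-0.06062 + 0.09975j, Y(Ω₂)=-0.00087 + 0.00098j
  term(m=+0) = -0.18499 + 0.00000j   from Y*(Ω₁)=-0.29327 + 0.00000j, Y(Ω₂)=0.63078 + 0.00000j
  term(m=+1) = -0.00005 + 0.00015j   from Y*(Ω₁)=0.06062 + 0.09975j, Y(Ω₂)=0.00087 + 0.00098j
  term(m=+2) = -0.00000 - 0.00000j   from Y*(Ω₁)=-0.17373 + 0.33486j, Y(Ω₂)=-0.00000 + 0.00000j
Accumulated sum -0.18508 - 0.00000j; after 4π/(2l+1) scaling, -0.46516 - 0.00000j ⇒ P_2 = -0.465163

-0.465163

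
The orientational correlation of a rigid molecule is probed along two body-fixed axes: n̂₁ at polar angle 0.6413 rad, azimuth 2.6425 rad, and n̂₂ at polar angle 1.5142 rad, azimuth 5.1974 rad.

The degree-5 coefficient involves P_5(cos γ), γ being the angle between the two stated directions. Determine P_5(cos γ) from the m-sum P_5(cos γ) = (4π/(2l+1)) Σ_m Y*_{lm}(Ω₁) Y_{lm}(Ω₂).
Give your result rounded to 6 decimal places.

-0.187917

Term-by-term m-sum for l=5 (normalisation 4π/11 = 1.142397):
  term(m=-5) = (0.016021, -0.003383)   from Y*(Ω₁)=(0.028395, 0.021413), Y(Ω₂)=(0.302399, -0.347202)
  term(m=-4) = (-0.008704, 0.008869)   from Y*(Ω₁)=(-0.062191, -0.137204), Y(Ω₂)=(-0.029773, -0.076932)
  term(m=-3) = (-0.022269, 0.116242)   from Y*(Ω₁)=(-0.026000, 0.353012), Y(Ω₂)=(0.332132, 0.038621)
  term(m=-2) = (-0.016492, -0.039290)   from Y*(Ω₁)=(0.243946, -0.378411), Y(Ω₂)=(0.053500, -0.078070)
  term(m=-1) = (-0.032608, -0.021677)   from Y*(Ω₁)=(-0.112529, 0.061342), Y(Ω₂)=(0.142436, 0.270278)
  term(m=+0) = (-0.036391, -0.000000)   from Y*(Ω₁)=(-0.372276, -0.000000), Y(Ω₂)=(0.097754, 0.000000)
  term(m=+1) = (-0.032608, 0.021677)   from Y*(Ω₁)=(0.112529, 0.061342), Y(Ω₂)=(-0.142436, 0.270278)
  term(m=+2) = (-0.016492, 0.039290)   from Y*(Ω₁)=(0.243946, 0.378411), Y(Ω₂)=(0.053500, 0.078070)
  term(m=+3) = (-0.022269, -0.116242)   from Y*(Ω₁)=(0.026000, 0.353012), Y(Ω₂)=(-0.332132, 0.038621)
  term(m=+4) = (-0.008704, -0.008869)   from Y*(Ω₁)=(-0.062191, 0.137204), Y(Ω₂)=(-0.029773, 0.076932)
  term(m=+5) = (0.016021, 0.003383)   from Y*(Ω₁)=(-0.028395, 0.021413), Y(Ω₂)=(-0.302399, -0.347202)
Total Σ_m = (-0.164494, 0.000000). Multiply by 1.142397: (-0.187917, 0.000000). P_5(cos γ) = -0.187917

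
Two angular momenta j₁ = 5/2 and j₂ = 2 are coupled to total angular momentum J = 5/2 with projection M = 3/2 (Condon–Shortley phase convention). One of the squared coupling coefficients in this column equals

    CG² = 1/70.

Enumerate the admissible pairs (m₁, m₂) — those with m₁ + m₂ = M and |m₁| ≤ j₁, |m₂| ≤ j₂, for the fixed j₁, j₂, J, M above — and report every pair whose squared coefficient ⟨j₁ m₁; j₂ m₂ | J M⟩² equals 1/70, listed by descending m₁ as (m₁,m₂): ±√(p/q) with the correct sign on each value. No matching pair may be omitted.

(3/2,0): −√(1/70)

Admissible pairs with m₁+m₂ = M = 3/2: (-1/2,2), (1/2,1), (3/2,0), (5/2,-1)
  (m₁,m₂)=(5/2,-1): CG² = 3/7, CG = +√(3/7)
  (m₁,m₂)=(3/2,0): CG² = 1/70, CG = −√(1/70)   ← matches the target
  (m₁,m₂)=(1/2,1): CG² = 6/35, CG = −√(6/35)
  (m₁,m₂)=(-1/2,2): CG² = 27/70, CG = +√(27/70)
Pairs with CG² = 1/70: (3/2,0): −√(1/70)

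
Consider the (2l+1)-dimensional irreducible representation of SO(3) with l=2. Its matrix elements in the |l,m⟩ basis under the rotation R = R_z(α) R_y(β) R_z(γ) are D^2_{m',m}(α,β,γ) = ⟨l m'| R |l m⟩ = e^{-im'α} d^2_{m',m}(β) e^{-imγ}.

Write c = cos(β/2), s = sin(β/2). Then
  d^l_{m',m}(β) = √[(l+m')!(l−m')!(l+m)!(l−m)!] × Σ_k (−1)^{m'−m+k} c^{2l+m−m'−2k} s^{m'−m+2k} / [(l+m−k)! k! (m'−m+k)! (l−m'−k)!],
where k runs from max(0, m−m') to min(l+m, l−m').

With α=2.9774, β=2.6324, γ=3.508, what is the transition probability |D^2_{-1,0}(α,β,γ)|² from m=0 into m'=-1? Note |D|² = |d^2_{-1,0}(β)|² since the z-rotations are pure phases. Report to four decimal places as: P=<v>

P=0.2717

D^2_{-1,0}(2.9774,2.6324,3.5080) = e^{-i·-1·2.9774}·d^2_{-1,0}(2.6324)·e^{-i·0·3.5080}. Compute d first:
Half-angle: c=0.251855, s=0.967765. N=√(1·6·2·2)=4.898979
k∈{1,2} keeps every argument non-negative
  k=1: (−1)^0·4.8990/(2)·0.2519^3·0.9678^1 = +0.037870
  k=2: (−1)^1·4.8990/(2)·0.2519^1·0.9678^3 = -0.559159
d^2_{-1,0}(2.6324) = +0.037870 -0.559159 = -0.521289
|D^2_{-1,0}|² = |d^2_{-1,0}(β)|² = (-0.521289)² = 0.271743 (the z-rotation phases have unit modulus)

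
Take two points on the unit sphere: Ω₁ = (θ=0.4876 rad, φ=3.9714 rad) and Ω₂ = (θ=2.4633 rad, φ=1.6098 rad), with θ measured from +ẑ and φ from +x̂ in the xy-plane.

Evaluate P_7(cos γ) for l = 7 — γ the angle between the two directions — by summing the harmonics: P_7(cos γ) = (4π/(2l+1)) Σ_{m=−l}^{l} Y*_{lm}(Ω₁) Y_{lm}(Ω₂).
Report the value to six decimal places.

Summing Y*_{l m}(θ₁,φ₁)·Y_{l m}(θ₂,φ₂) over m ∈ [−7, 7]; prefactor 4π/(2·7+1) = 0.837758:
  term(m=-7) = (-0.000032, -0.000035)   from Y*(Ω₁)=(-0.002204, 0.001132), Y(Ω₂)=(0.005163, 0.018439)
  term(m=-6) = (0.000050, -0.001553)   from Y*(Ω₁)=(0.004603, -0.016864), Y(Ω₂)=(0.086485, -0.020617)
  term(m=-5) = (0.013507, -0.012796)   from Y*(Ω₁)=(0.040456, 0.064049), Y(Ω₂)=(-0.047593, -0.240943)
  term(m=-4) = (0.096503, 0.002087)   from Y*(Ω₁)=(-0.219720, -0.039446), Y(Ω₂)=(-0.427146, 0.067187)
  term(m=-3) = (0.129814, 0.134094)   from Y*(Ω₁)=(0.349029, -0.266530), Y(Ω₂)=(0.049615, 0.422080)
  term(m=-2) = (-0.000223, 0.020654)   from Y*(Ω₁)=(-0.043754, 0.491325), Y(Ω₂)=(0.041746, -0.003263)
  term(m=-1) = (0.022659, -0.022416)   from Y*(Ω₁)=(-0.056521, -0.061778), Y(Ω₂)=(0.014843, 0.380369)
  term(m=+0) = (-0.074006, -0.000000)   from Y*(Ω₁)=(-0.442182, -0.000000), Y(Ω₂)=(0.167366, 0.000000)
  term(m=+1) = (0.022659, 0.022416)   from Y*(Ω₁)=(0.056521, -0.061778), Y(Ω₂)=(-0.014843, 0.380369)
  term(m=+2) = (-0.000223, -0.020654)   from Y*(Ω₁)=(-0.043754, -0.491325), Y(Ω₂)=(0.041746, 0.003263)
  term(m=+3) = (0.129814, -0.134094)   from Y*(Ω₁)=(-0.349029, -0.266530), Y(Ω₂)=(-0.049615, 0.422080)
  term(m=+4) = (0.096503, -0.002087)   from Y*(Ω₁)=(-0.219720, 0.039446), Y(Ω₂)=(-0.427146, -0.067187)
  term(m=+5) = (0.013507, 0.012796)   from Y*(Ω₁)=(-0.040456, 0.064049), Y(Ω₂)=(0.047593, -0.240943)
  term(m=+6) = (0.000050, 0.001553)   from Y*(Ω₁)=(0.004603, 0.016864), Y(Ω₂)=(0.086485, 0.020617)
  term(m=+7) = (-0.000032, 0.000035)   from Y*(Ω₁)=(0.002204, 0.001132), Y(Ω₂)=(-0.005163, 0.018439)
Total Σ_m = (0.450549, -0.000000). Multiply by 0.837758: (0.377451, -0.000000). P_7(cos γ) = 0.377451

0.377451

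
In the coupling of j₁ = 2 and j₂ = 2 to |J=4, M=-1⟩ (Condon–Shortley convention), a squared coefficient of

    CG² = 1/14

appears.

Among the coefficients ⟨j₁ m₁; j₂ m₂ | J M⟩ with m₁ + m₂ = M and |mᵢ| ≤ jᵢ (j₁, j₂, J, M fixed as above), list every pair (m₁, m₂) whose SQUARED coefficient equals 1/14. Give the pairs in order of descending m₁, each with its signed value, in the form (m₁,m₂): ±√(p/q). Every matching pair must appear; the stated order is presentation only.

Admissible pairs with m₁+m₂ = M = -1: (-2,1), (-1,0), (0,-1), (1,-2)
  (m₁,m₂)=(1,-2): CG² = 1/14, CG = +√(1/14)   ← matches the target
  (m₁,m₂)=(0,-1): CG² = 3/7, CG = +√(3/7)
  (m₁,m₂)=(-1,0): CG² = 3/7, CG = +√(3/7)
  (m₁,m₂)=(-2,1): CG² = 1/14, CG = +√(1/14)   ← matches the target
Pairs with CG² = 1/14: (1,-2): +√(1/14); (-2,1): +√(1/14)

(1,-2): +√(1/14); (-2,1): +√(1/14)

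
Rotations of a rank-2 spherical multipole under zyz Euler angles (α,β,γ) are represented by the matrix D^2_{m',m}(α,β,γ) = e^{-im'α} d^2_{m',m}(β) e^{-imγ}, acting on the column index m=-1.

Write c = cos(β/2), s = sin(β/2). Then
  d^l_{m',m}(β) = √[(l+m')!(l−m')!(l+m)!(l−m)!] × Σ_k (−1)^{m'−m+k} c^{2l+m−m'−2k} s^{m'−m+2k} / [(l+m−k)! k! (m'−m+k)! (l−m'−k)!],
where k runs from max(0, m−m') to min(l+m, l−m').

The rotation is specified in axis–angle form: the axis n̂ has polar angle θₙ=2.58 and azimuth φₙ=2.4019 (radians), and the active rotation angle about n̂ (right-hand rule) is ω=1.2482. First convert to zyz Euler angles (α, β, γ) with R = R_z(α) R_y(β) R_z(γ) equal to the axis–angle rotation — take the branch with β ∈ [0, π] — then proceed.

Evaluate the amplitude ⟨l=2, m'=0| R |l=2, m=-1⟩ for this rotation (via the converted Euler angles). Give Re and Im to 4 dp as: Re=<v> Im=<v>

Re=-0.1116 Im=0.5733

Axis–angle → zyz. n̂ = (sinθₙcosφₙ, sinθₙsinφₙ, cosθₙ) = (-0.393371, +0.358961, -0.846408), ω = 1.2482.
R = I cosω + sinω [n̂]ₓ + (1−cosω) n̂n̂ᵀ gives
  R = [+0.422713, +0.706308, +0.567840; -0.899185, +0.405033, +0.165574; -0.113048, -0.580584, +0.806314]
β = atan2(√(R₁₃²+R₂₃²), R₃₃) = 0.632902; α = atan2(R₂₃, R₁₃) mod 2π = 0.283719; γ = atan2(R₃₂, −R₃₁) mod 2π = 4.904697
Split into d^2_{0,-1}(β=0.6329) × two z-phases.
With c≡cos(β/2)=0.950346 and s≡sin(β/2)=0.311196, N=[2·2·1·6]^{1/2}=4.898979
The bounds max(0,m−m')=0 and min(l+m,l−m')=1 give 2 terms
  k=0: (−1)^1·4.8990/(2)·0.9503^3·0.3112^1 = -0.654266
  k=1: (−1)^2·4.8990/(2)·0.9503^1·0.3112^3 = +0.070155
d^2_{0,-1}(0.6329) = -0.654266 +0.070155 = -0.584111
Attach z-rotation phases: D = e^{-i(0)(0.2837)}·(-0.584111)·e^{-i(-1)(4.9047)} = -0.111638+0.573343i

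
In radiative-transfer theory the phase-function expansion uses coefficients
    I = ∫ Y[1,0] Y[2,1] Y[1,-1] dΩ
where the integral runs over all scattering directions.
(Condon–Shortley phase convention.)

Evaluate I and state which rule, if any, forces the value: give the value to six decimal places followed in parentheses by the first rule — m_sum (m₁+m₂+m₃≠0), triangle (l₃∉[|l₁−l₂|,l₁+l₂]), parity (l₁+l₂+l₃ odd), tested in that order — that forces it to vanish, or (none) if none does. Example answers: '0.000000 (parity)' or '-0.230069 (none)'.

-0.218510 (none)

m-sum 0 ✓  L=4 even ✓  1≤1≤3 ✓
Π(2lᵢ+1) = 3×5×3 = 45
triangle coeff Δ(1,2,1) = 1/30
Σ_t [1,1]: t=1:−1/1 = -1/1
(3j)²=2/15 [(1 2 1; 0 0 0)], sign=+1
Σ_t [1,1]: t=1:−1/2 = -1/2
(3j)²=1/10 [(1 2 1; 0 1 -1)], sign=-1
⇒ 4πI² = 3/5
I = (-1)√(3/5/(4π)) = -0.21850969
No selection rule forces the value: the integral is nonzero (none).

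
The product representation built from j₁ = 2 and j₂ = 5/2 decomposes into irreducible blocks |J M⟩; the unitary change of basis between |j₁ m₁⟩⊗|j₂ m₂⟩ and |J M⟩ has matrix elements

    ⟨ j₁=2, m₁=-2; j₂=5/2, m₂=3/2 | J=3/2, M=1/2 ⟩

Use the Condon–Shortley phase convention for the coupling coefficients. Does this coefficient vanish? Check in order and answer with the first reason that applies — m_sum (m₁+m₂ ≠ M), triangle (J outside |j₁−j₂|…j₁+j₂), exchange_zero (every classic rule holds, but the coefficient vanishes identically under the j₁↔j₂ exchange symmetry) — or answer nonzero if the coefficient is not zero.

m_sum

m-sum: m₁+m₂ = -2+3/2 = -1/2, M = 1/2  ✗ ⇒ coefficient is 0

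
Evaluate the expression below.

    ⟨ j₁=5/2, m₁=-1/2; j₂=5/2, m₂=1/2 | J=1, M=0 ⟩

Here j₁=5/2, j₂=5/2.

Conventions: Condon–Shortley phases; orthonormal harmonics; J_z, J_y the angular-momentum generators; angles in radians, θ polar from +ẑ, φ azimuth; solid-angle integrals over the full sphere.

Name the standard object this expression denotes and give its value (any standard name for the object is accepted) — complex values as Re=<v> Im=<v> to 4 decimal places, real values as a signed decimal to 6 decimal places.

Clebsch–Gordan coefficient, +√(1/70) ≈ +0.119523

This is a Clebsch–Gordan (vector-coupling) coefficient.
j₁+j₂−J=4  J+j₁−j₂=1  J−j₁+j₂=1  j₁+j₂+J+1=7
(j₁±m₁, j₂±m₂, J±M) = (2,3,3,2,1,1)
P² = 72/35
sum k=2..3:
  [2] +1/4 = 1/4
  [3] −1/6 = -1/6
S = 1/12
C² = P²·S² = 1/70 ; C = +0.119523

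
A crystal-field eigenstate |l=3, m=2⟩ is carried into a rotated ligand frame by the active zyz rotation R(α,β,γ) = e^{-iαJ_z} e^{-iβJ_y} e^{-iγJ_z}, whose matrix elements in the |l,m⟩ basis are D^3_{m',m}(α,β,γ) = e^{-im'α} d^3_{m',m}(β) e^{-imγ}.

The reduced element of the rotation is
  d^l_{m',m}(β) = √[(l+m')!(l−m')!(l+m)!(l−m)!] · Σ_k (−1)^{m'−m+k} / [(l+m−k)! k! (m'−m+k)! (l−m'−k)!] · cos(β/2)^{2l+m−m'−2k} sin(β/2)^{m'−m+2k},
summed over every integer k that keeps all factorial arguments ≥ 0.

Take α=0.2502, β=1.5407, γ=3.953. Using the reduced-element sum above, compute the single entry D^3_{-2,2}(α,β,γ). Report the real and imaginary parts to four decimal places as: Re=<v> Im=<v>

First d^3_{-2,2}(β=1.5407), then the phase factors e^{-i(-2)α} and e^{-i(2)γ}:
c=cos(1.540700/2)=0.717667, s=sin(1.540700/2)=0.696386; N=√[1·120·120·1]=120.000000
k: max(0,(2)−(-2))=4 … min(3+(2),3−(-2))=5
  k=4: (−1)^0·120.0000/(24)·0.7177^2·0.6964^4 = +0.605644
  k=5: (−1)^1·120.0000/(120)·0.7177^0·0.6964^6 = -0.114052
d^3_{-2,2}(1.5407) = +0.605644 -0.114052 = +0.491592
Phases: e^{-i·(-2)·0.2502}=+0.877391+0.479777i, e^{-i·(2)·3.9530}=-0.051995-0.998647i ⇒ D=+0.213109-0.442998i

Re=0.2131 Im=-0.4430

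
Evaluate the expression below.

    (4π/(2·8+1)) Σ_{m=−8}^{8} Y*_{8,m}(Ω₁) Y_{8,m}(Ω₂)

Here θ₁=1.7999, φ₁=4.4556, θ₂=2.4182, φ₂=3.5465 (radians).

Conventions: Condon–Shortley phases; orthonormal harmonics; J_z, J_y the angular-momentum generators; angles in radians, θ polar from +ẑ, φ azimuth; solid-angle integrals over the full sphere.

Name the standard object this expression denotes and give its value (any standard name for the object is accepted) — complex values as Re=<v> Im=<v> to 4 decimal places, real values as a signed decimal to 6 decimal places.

This sum is the spherical-harmonic addition theorem: it equals the Legendre polynomial P_l(cos γ) of the angle γ between the two directions.
Addition theorem: P_8(cos γ) = (4π/17) Σ_m Y*_{lm}(Ω₁) Y_{lm}(Ω₂), m = −8…8:
  [-8]  conj(Y_{8,-8})(Ω₁) = -0.19388 - 0.36923j ; Y_{8,-8}(Ω₂) = -0.01891 + 0.00185j ; Δ = 0.00435 + 0.00662j
  [-7]  conj(Y_{8,-7})(Ω₁) = -0.37906 + 0.08745j ; Y_{8,-7}(Ω₂) = -0.08202 - 0.02602j ; Δ = 0.03336 + 0.00269j
  [-6]  conj(Y_{8,-6})(Ω₁) = 0.00218 - 0.07265j ; Y_{8,-6}(Ω₂) = -0.17802 - 0.15368j ; Δ = -0.01155 + 0.01260j
  [-5]  conj(Y_{8,-5})(Ω₁) = -0.34545 - 0.10190j ; Y_{8,-5}(Ω₂) = -0.18427 - 0.37786j ; Δ = 0.02515 + 0.14931j
  [-4]  conj(Y_{8,-4})(Ω₁) = -0.02646 + 0.04377j ; Y_{8,-4}(Ω₂) = -0.02191 - 0.44827j ; Δ = 0.02020 + 0.01090j
  [-3]  conj(Y_{8,-3})(Ω₁) = -0.22492 - 0.23178j ; Y_{8,-3}(Ω₂) = 0.04655 - 0.12515j ; Δ = -0.03948 + 0.01736j
  [-2]  conj(Y_{8,-2})(Ω₁) = -0.09092 + 0.05129j ; Y_{8,-2}(Ω₂) = -0.21810 + 0.22902j ; Δ = 0.00808 - 0.03201j
  [-1]  conj(Y_{8,-1})(Ω₁) = -0.07669 - 0.29207j ; Y_{8,-1}(Ω₂) = -0.27654 + 0.11852j ; Δ = 0.05583 + 0.07168j
  [+0]  conj(Y_{8,0})(Ω₁) = -0.11953 + 0.00000j ; Y_{8,0}(Ω₂) = 0.23153 + 0.00000j ; Δ = -0.02767 + 0.00000j
  [+1]  conj(Y_{8,1})(Ω₁) = 0.07669 - 0.29207j ; Y_{8,1}(Ω₂) = 0.27654 + 0.11852j ; Δ = 0.05583 - 0.07168j
  [+2]  conj(Y_{8,2})(Ω₁) = -0.09092 - 0.05129j ; Y_{8,2}(Ω₂) = -0.21810 - 0.22902j ; Δ = 0.00808 + 0.03201j
  [+3]  conj(Y_{8,3})(Ω₁) = 0.22492 - 0.23178j ; Y_{8,3}(Ω₂) = -0.04655 - 0.12515j ; Δ = -0.03948 - 0.01736j
  [+4]  conj(Y_{8,4})(Ω₁) = -0.02646 - 0.04377j ; Y_{8,4}(Ω₂) = -0.02191 + 0.44827j ; Δ = 0.02020 - 0.01090j
  [+5]  conj(Y_{8,5})(Ω₁) = 0.34545 - 0.10190j ; Y_{8,5}(Ω₂) = 0.18427 - 0.37786j ; Δ = 0.02515 - 0.14931j
  [+6]  conj(Y_{8,6})(Ω₁) = 0.00218 + 0.07265j ; Y_{8,6}(Ω₂) = -0.17802 + 0.15368j ; Δ = -0.01155 - 0.01260j
  [+7]  conj(Y_{8,7})(Ω₁) = 0.37906 + 0.08745j ; Y_{8,7}(Ω₂) = 0.08202 - 0.02602j ; Δ = 0.03336 - 0.00269j
  [+8]  conj(Y_{8,8})(Ω₁) = -0.19388 + 0.36923j ; Y_{8,8}(Ω₂) = -0.01891 - 0.00185j ; Δ = 0.00435 - 0.00662j
Total Σ_m = 0.16422 - 0.00000j. Multiply by 0.739198: 0.12139 - 0.00000j. P_8(cos γ) = 0.121390

Legendre polynomial (addition theorem), +0.121390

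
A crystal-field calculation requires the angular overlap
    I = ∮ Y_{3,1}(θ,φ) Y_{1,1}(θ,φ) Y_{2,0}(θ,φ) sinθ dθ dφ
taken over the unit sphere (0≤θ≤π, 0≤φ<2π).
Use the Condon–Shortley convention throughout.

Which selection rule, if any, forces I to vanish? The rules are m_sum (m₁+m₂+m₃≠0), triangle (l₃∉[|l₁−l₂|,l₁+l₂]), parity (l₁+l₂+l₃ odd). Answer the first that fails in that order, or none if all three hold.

m_sum

Σmᵢ = 2  ✗
l₃∈[|l₁−l₂|,l₁+l₂]=[2,4], have l₃=2
Σlᵢ = 6 ⇒ even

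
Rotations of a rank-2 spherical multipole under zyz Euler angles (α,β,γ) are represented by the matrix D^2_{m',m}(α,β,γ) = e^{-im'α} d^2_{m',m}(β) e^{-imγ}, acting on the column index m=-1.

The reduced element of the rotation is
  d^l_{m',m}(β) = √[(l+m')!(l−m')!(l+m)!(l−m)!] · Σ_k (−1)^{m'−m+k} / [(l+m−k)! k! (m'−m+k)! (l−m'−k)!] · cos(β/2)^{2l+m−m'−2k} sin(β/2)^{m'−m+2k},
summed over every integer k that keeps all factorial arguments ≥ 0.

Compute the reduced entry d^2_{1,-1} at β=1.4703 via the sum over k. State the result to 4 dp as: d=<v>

d^2_{1,-1}(β=1.4703) via the finite sum:
With c≡cos(β/2)=0.741730 and s≡sin(β/2)=0.670698, N=[6·1·1·6]^{1/2}=6.000000
The bounds max(0,m−m')=0 and min(l+m,l−m')=1 give 2 terms
  k=0: (−1)^2·6.0000/(2)·0.7417^2·0.6707^2 = +0.742451
  k=1: (−1)^3·6.0000/(6)·0.7417^0·0.6707^4 = -0.202353
d^2_{1,-1}(1.4703) = +0.742451 -0.202353 = +0.540098

d=0.5401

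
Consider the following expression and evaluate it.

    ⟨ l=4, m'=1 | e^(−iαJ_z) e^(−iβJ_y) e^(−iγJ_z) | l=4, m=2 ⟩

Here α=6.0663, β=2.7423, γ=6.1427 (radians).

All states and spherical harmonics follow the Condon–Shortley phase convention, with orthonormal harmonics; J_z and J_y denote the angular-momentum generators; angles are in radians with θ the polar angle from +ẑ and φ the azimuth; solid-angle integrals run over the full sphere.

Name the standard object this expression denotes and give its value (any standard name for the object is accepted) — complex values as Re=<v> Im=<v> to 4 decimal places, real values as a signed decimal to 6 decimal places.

This is a Wigner D-matrix element — the rotation-matrix element ⟨l m'| R(α,β,γ) |l m⟩ in the angular-momentum basis.
Split into d^4_{1,2}(β=2.7423) × two z-phases.
With c≡cos(β/2)=0.198323 and s≡sin(β/2)=0.980137, N=[120·6·720·2]^{1/2}=1018.233765
The bounds max(0,m−m')=1 and min(l+m,l−m')=3 give 3 terms
  k=1: (−1)^0·1018.2338/(240)·0.1983^7·0.9801^1 = +0.000050
  k=2: (−1)^1·1018.2338/(48)·0.1983^5·0.9801^3 = -0.006128
  k=3: (−1)^2·1018.2338/(72)·0.1983^3·0.9801^5 = +0.099785
d^4_{1,2}(2.7423) = +0.000050 -0.006128 +0.099785 = +0.093707
Attach z-rotation phases: D = e^{-i(1)(6.0663)}·(+0.093707)·e^{-i(2)(6.1427)} = +0.082332+0.044749i

Wigner D-matrix element, Re=0.0823 Im=0.0447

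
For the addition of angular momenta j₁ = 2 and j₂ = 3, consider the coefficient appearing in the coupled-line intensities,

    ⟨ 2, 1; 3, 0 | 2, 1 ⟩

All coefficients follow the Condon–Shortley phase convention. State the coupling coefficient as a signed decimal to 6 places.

triangle: 3!·1!·3!/8! = 36/40320
(j±m)!: 3!·1!·3!·3!·3!·1! = 1296
prefactor² = (2J+1)·Δ·N² = 81/14
  k=0: +1/(0!·3!·1!·3!·0!·0!) = 1/36
  k=1: −1/(1!·2!·0!·2!·1!·1!) = -1/4
Σ = -2/9  ⇒  CG² = 81/14·(-2/9)² = 2/7
CG = −√(2/7) = -0.534522

-0.534522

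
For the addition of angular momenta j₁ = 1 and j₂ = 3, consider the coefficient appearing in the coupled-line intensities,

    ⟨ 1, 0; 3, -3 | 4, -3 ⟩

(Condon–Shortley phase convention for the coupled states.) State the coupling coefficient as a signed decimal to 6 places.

+√(1/4) = +0.500000

j₁+j₂−J=0  J+j₁−j₂=2  J−j₁+j₂=6  j₁+j₂+J+1=9
(j₁±m₁, j₂±m₂, J±M) = (1,1,0,6,1,7)
P² = 129600
sum k=0..0:
  [0] +1/720 = 1/720
S = 1/720
C² = P²·S² = 1/4 ; C = +0.500000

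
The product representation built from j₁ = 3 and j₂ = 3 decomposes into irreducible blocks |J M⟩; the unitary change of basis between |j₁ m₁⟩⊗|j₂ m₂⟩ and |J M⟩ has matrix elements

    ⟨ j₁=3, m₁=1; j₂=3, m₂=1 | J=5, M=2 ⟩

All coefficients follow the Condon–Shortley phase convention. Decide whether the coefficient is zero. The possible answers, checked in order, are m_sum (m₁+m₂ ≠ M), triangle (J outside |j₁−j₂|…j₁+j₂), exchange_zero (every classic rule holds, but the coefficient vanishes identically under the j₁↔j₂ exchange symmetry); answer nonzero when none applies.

exchange_zero

m-sum: m₁+m₂ = 1+1 = 2, M = 2  ✓
triangle: |j₁−j₂| = 0 ≤ J = 5 ≤ j₁+j₂ = 6  ✓
exchange: j₁=j₂ and m₁=m₂, and (−1)^(j₁+j₂−J) = (−1)^1 = −1 forces ⟨j₁m₁;j₂m₂|JM⟩ = −⟨j₂m₂;j₁m₁|JM⟩ = −⟨j₁m₁;j₂m₂|JM⟩ ⇒ the coefficient vanishes identically
Racah sum check: Σ_k collapses to 0 ⇒ CG = 0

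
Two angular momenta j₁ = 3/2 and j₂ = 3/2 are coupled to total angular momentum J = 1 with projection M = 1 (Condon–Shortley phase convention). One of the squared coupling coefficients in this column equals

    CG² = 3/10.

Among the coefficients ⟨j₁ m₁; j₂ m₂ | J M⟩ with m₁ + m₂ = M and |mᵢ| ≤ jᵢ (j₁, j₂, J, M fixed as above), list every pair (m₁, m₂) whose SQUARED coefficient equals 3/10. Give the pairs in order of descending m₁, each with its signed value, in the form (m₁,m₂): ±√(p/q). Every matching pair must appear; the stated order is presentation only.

(3/2,-1/2): +√(3/10); (-1/2,3/2): +√(3/10)

Admissible pairs with m₁+m₂ = M = 1: (-1/2,3/2), (1/2,1/2), (3/2,-1/2)
  (m₁,m₂)=(3/2,-1/2): CG² = 3/10, CG = +√(3/10)   ← matches the target
  (m₁,m₂)=(1/2,1/2): CG² = 2/5, CG = −√(2/5)
  (m₁,m₂)=(-1/2,3/2): CG² = 3/10, CG = +√(3/10)   ← matches the target
Pairs with CG² = 3/10: (3/2,-1/2): +√(3/10); (-1/2,3/2): +√(3/10)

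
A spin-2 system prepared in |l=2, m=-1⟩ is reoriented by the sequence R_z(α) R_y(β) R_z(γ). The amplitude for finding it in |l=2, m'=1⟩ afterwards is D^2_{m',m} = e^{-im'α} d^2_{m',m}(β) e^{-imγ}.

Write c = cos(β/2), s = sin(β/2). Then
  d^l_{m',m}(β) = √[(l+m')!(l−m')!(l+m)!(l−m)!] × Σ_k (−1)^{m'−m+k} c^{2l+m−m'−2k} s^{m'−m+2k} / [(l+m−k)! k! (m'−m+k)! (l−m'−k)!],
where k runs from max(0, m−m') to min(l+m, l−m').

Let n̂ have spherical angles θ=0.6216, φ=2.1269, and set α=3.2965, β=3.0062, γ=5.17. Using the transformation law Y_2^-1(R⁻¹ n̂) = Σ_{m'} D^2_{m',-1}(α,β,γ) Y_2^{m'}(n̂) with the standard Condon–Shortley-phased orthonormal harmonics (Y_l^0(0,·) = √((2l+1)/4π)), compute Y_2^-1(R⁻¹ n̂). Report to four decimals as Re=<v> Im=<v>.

Need the full column D^2_{m',-1} for m'=−2..2 at α=3.2965, β=3.0062, γ=5.1700.
cos(β/2)=0.067645, sin(β/2)=0.997709
d^2_{-2,-1}: single k=1 term ⇒ +0.000618;  D = +0.000429-0.000445i
d^2_{-1,-1}: k∈[0..1] ⇒ +0.000021 -0.013665 = -0.013644;  D = +0.007844-0.011163i
d^2_{0,-1}: k∈[0..1] ⇒ -0.000756 +0.164559 = +0.163802;  D = +0.072369-0.146949i
d^2_{1,-1}: k∈[0..1] ⇒ +0.013665 -0.990869 = -0.977205;  D = +0.291307-0.932775i
d^2_{2,-1}: single k=0 term ⇒ -0.134362;  D = -0.019786+0.132897i
Y_2^{m'}(θ=0.6216,φ=2.1269) and Σ D·Y over m':
  (+0.0004-0.0004i)·(-0.0580+0.1175i)  (+0.0078-0.0112i)·(-0.1931-0.3106i)  (+0.0724-0.1469i)·(+0.3099+0.0000i)  (+0.2913-0.9328i)·(+0.1931-0.3106i)  (-0.0198+0.1329i)·(-0.0580-0.1175i)
Y_2^-1(R⁻¹ n̂) = -0.199269-0.321701i

Re=-0.1993 Im=-0.3217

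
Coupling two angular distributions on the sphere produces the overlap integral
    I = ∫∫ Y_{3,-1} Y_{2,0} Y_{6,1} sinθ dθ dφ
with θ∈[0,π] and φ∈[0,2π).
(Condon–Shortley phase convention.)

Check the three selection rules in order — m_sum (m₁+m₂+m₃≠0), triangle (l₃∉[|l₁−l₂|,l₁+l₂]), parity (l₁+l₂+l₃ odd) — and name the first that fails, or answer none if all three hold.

Σmᵢ = 0  ✓
l₃∈[|l₁−l₂|,l₁+l₂]=[1,5] required, l₃=6 fails  ✗
Σlᵢ = 11 ⇒ odd

triangle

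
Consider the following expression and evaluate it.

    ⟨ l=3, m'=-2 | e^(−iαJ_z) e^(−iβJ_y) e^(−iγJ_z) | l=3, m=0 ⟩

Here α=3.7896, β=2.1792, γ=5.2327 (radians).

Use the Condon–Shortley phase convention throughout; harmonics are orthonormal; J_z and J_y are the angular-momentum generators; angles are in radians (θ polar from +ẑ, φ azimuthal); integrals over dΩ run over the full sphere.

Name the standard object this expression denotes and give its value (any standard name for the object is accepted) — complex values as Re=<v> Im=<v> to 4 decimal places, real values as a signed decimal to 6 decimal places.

This is a Wigner D-matrix element — the rotation-matrix element ⟨l m'| R(α,β,γ) |l m⟩ in the angular-momentum basis.
D^3_{-2,0}(3.7896,2.1792,5.2327) = e^{-i·-2·3.7896}·d^3_{-2,0}(2.1792)·e^{-i·0·5.2327}. Compute d first:
With c≡cos(β/2)=0.462840 and s≡sin(β/2)=0.886442, N=[1·120·6·6]^{1/2}=65.726707
k: max(0,(0)−(-2))=2 … min(3+(0),3−(-2))=3
  k=2: (−1)^0·65.7267/(12)·0.4628^4·0.8864^2 = +0.197508
  k=3: (−1)^1·65.7267/(12)·0.4628^2·0.8864^4 = -0.724475
d^3_{-2,0}(2.1792) = +0.197508 -0.724475 = -0.526967
Attach z-rotation phases: D = e^{-i(-2)(3.7896)}·(-0.526967)·e^{-i(0)(5.2327)} = -0.142986-0.507198i

Wigner D-matrix element, Re=-0.1430 Im=-0.5072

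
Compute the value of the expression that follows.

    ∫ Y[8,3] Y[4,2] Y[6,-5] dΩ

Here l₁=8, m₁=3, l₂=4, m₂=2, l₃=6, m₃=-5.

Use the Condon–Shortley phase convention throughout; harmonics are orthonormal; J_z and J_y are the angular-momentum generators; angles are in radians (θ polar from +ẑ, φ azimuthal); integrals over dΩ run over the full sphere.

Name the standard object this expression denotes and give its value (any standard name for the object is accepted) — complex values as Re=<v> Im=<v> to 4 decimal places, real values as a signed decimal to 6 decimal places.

This is a Gaunt coefficient — the integral of a triple product of spherical harmonics over the sphere.
m-sum 0 ✓  L=18 even ✓  4≤6≤12 ✓
Π(2lᵢ+1) = 17×9×13 = 1989
triangle coeff Δ(8,4,6) = 1/23279256
Σ_t [2,4]: t=2:+1/1658880 t=3:−1/518400 t=4:+1/1658880 = -1/1382400
(3j)²=504/46189 [(8 4 6; 0 0 0)], sign=-1
Σ_t [4,5]: t=4:+1/34836480 t=5:−1/435456000 = 23/870912000
(3j)²=5819/705432 [(8 4 6; 3 2 -5)], sign=-1
⇒ 4πI² = 14283/79781
I = (+1)√(14283/79781/(4π)) = 0.11935897

Gaunt coefficient, +0.119359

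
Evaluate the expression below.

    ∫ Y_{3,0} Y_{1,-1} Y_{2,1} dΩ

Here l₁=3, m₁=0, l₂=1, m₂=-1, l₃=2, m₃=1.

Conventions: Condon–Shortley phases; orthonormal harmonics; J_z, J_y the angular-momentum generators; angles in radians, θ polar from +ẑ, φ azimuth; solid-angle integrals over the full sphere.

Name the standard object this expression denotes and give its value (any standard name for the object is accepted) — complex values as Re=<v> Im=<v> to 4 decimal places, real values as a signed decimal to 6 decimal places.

This is a Gaunt coefficient — the integral of a triple product of spherical harmonics over the sphere.
m-sum 0 ✓  L=6 even ✓  2≤2≤4 ✓
Π(2lᵢ+1) = 7×3×5 = 105
triangle coeff Δ(3,1,2) = 1/105
Σ_t [1,1]: t=1:−1/4 = -1/4
(3j)²=3/35 [(3 1 2; 0 0 0)], sign=-1
Σ_t [0,0]: t=0:+1/12 = 1/12
(3j)²=1/35 [(3 1 2; 0 -1 1)], sign=-1
⇒ 4πI² = 9/35
I = (+1)√(9/35/(4π)) = 0.14304817

Gaunt coefficient, +0.143048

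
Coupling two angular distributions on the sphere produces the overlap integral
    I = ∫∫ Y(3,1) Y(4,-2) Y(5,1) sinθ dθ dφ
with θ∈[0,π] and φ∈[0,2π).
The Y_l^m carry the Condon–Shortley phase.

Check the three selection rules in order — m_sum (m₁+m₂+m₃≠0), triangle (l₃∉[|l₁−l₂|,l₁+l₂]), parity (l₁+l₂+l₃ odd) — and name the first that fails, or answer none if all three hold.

m₁+m₂+m₃ = 1 − 2 + 1 = 0  ✓
triangle: |3−4|=1 ≤ l₃=5 ≤ 3+4=7  ✓
parity: l₁+l₂+l₃ = 12 is even  ✓

none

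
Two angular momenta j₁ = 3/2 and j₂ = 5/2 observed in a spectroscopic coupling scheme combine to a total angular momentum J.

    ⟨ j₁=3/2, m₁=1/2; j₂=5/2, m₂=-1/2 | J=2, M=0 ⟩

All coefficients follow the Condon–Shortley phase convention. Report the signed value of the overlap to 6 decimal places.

−√(1/14) ≈ -0.267261

j₁+j₂−J=2  J+j₁−j₂=1  J−j₁+j₂=3  j₁+j₂+J+1=7
(j₁±m₁, j₂±m₂, J±M) = (2,1,2,3,2,2)
P² = 8/7
sum k=0..1:
  [0] +1/4 = 1/4
  [1] −1/2 = -1/2
S = -1/4
C² = P²·S² = 1/14 ; C = -0.267261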